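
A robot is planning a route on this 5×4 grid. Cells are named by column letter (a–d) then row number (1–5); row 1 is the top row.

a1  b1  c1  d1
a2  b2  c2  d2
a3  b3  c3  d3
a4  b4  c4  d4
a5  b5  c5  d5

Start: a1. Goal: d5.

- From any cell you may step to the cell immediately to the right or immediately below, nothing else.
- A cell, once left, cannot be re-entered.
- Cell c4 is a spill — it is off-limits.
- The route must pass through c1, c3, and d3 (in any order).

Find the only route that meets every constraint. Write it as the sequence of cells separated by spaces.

a1 b1 c1 c2 c3 d3 d4 d5

Moves only go right or down, so the column and row indices never decrease.
Route from a1: right 2 to c1, down 2 to c3, right 1 to d3, down 2 to d5 — 7 moves in all.
Check: all required cells visited.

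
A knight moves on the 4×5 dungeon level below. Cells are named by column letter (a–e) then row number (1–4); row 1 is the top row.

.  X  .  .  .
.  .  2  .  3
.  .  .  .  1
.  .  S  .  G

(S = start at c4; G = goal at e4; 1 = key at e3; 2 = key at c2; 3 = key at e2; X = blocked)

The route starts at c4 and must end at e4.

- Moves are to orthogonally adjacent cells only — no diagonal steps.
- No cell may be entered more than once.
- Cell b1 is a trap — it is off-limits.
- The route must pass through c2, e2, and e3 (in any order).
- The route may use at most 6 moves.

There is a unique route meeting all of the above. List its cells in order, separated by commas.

c4, c3, c2, d2, e2, e3, e4

Any route must reach c2, e2, and e3 and still end at e4 within 6 moves, so the order of the required stops is forced.
Route from c4: 2× up (reaching c2), 2× right (reaching e2), 2× down (reaching e4) — 6 moves in all.
Check: all required cells visited; 6 ≤ 6 moves.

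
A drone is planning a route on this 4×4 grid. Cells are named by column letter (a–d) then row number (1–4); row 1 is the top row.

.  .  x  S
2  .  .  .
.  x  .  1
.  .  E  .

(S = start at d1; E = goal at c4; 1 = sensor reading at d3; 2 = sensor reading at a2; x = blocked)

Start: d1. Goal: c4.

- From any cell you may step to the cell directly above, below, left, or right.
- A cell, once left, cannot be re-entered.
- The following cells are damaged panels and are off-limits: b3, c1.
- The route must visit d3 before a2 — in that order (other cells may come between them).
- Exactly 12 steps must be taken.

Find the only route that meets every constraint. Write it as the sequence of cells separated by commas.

The waypoints must appear in the order d3, a2, with no cell reused.
Route from d1: 2× down (reaching d3), left to c3, up to c2, left to b2, up to b1, left to a1, 3× down (reaching a4), 2× right (reaching c4) — 12 moves in all.
Check: order respected (1 at step 2, 2 at step 8); 12 moves as required.

d1, d2, d3, c3, c2, b2, b1, a1, a2, a3, a4, b4, c4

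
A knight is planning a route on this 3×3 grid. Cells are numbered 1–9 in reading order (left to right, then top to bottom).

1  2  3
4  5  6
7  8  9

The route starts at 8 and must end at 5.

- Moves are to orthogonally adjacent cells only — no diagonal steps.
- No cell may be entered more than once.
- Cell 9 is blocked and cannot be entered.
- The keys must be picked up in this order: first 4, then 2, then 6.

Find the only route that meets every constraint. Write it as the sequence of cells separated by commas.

8, 7, 4, 1, 2, 3, 6, 5

The waypoints must appear in the order 4, 2, 6, with no cell reused.
Route from 8: left to 7, 2× up (reaching 1), 2× right (reaching 3), down to 6, left to 5 — 7 moves in all.
Check: order respected (4 at step 2, 2 at step 4, 6 at step 6).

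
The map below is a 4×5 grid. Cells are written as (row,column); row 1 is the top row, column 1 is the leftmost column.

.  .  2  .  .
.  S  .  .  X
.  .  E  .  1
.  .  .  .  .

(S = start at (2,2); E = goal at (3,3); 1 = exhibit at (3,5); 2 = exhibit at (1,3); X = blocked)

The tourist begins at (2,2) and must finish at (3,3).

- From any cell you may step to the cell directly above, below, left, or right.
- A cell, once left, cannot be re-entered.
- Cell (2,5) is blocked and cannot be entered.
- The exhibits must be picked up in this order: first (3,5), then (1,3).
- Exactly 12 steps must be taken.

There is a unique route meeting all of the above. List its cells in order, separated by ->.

(2,2) -> (3,2) -> (4,2) -> (4,3) -> (4,4) -> (4,5) -> (3,5) -> (3,4) -> (2,4) -> (1,4) -> (1,3) -> (2,3) -> (3,3)

The waypoints must appear in the order (3,5), (1,3), with no cell reused.
Route from (2,2): 2× down (reaching (4,2)), 3× right (reaching (4,5)), up to (3,5), left to (3,4), 2× up (reaching (1,4)), left to (1,3), 2× down (reaching (3,3)) — 12 moves in all.
Check: order respected (1 at step 6, 2 at step 10); 12 moves as required.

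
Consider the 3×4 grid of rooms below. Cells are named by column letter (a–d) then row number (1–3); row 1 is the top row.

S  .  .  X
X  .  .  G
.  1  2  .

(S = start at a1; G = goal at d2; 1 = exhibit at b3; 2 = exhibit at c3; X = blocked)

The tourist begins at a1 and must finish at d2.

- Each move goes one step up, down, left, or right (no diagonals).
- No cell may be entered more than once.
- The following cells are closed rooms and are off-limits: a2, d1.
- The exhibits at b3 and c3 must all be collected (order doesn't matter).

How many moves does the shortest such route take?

6

Any route passes through b3 and c3 in some order between a1 and d2. Summing Manhattan distances along each leg and taking the cheapest ordering (a1 → b3 → c3 → d2) gives a lower bound of 3 + 1 + 2 = 6 moves.
A route of 6 moves achieves this: a1 → b1 → b2 → b3 → c3 → c2 → d2.
Since 6 matches the lower bound, it is optimal.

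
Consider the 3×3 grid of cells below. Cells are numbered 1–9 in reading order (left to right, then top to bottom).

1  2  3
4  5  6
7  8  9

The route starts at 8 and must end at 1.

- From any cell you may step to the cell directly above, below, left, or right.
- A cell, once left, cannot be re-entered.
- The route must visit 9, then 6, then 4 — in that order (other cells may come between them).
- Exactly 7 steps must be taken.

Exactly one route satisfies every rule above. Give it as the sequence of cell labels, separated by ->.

The waypoints must appear in the order 9, 6, 4, with no cell reused.
Route from 8: right to 9, 2× up (reaching 3), left to 2, down to 5, left to 4, up to 1 — 7 moves in all.
Check: order respected (9 at step 1, 6 at step 2, 4 at step 6); 7 moves as required.

8 -> 9 -> 6 -> 3 -> 2 -> 5 -> 4 -> 1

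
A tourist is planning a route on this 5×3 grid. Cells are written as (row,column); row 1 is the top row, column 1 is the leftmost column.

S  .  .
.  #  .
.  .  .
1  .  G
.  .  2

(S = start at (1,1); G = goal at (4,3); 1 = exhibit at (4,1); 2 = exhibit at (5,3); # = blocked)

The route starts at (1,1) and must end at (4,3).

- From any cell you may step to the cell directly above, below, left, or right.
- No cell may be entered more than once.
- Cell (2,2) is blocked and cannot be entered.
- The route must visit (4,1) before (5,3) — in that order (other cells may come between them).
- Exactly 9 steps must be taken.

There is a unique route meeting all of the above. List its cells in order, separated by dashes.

The waypoints must appear in the order (4,1), (5,3), with no cell reused.
Route from (1,1): 2× down (reaching (3,1)), right to (3,2), down to (4,2), left to (4,1), down to (5,1), 2× right (reaching (5,3)), up to (4,3) — 9 moves in all.
Check: order respected (1 at step 5, 2 at step 8); 9 moves as required.

(1,1) - (2,1) - (3,1) - (3,2) - (4,2) - (4,1) - (5,1) - (5,2) - (5,3) - (4,3)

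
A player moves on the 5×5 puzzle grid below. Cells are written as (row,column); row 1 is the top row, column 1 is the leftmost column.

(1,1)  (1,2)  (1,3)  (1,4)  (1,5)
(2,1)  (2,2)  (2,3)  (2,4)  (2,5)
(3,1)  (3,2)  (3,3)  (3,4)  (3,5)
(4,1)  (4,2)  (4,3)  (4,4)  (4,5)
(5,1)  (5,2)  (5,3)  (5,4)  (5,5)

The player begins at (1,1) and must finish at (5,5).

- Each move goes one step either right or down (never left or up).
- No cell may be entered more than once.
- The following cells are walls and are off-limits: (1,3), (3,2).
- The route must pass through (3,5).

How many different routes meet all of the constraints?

A right/down-only route from (1,1) to (5,5) makes exactly 4 down-moves and 4 right-moves in some order.
With no other constraints that would be C(8,4) = 70 routes.
Split at (3,5) and multiply the segment counts (each segment already excludes blocked cells): (1,1)→(3,5): 6; (3,5)→(5,5): 1; product = 6.
That gives 6 routes.

6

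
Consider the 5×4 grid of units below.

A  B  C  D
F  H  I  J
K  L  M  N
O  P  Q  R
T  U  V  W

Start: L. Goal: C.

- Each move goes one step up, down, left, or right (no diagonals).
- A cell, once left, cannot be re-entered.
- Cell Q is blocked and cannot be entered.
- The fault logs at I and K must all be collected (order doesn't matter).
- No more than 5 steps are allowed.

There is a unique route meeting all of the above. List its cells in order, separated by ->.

Any route must reach I and K and still end at C within 5 moves, so the order of the required stops is forced.
Route from L: left 1 to K, up 1 to F, right 2 to I, up 1 to C — 5 moves in all.
Check: all required cells visited; 5 ≤ 5 moves.

L -> K -> F -> H -> I -> C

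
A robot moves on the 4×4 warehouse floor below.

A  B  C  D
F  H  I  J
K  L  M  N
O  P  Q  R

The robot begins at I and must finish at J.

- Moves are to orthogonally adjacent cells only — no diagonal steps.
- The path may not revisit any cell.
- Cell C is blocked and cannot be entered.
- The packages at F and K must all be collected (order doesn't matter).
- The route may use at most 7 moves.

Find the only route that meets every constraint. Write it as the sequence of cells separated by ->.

The 7-move cap with required stops at F, K leaves no slack for detours.
Route from I: left 2 to F, down 1 to K, right 3 to N, up 1 to J — 7 moves in all.
Check: all required cells visited; 7 ≤ 7 moves.

I -> H -> F -> K -> L -> M -> N -> J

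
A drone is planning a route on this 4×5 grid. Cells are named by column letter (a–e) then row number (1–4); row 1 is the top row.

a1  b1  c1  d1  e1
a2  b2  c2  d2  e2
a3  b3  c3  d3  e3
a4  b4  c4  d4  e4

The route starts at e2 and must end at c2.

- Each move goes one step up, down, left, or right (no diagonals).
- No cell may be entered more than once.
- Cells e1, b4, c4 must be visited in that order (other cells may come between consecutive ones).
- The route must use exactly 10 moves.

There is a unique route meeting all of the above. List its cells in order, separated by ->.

e2 -> e1 -> d1 -> c1 -> b1 -> b2 -> b3 -> b4 -> c4 -> c3 -> c2

The waypoints must appear in the order e1, b4, c4, with no cell reused.
Route from e2: up to e1, 3× left (reaching b1), 3× down (reaching b4), right to c4, 2× up (reaching c2) — 10 moves in all.
Check: order respected (e1 at step 1, b4 at step 7, c4 at step 8); 10 moves as required.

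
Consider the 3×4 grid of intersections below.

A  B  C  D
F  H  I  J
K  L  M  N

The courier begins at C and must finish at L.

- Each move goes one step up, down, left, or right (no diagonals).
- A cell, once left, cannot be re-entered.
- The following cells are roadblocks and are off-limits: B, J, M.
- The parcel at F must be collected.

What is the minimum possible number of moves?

5

Any route passes through F somewhere between C and L. Summing Manhattan distances along the two legs (C → F → L) gives a lower bound of 3 + 2 = 5 moves.
A route of 5 moves achieves this: C → I → H → F → K → L.
Since 5 matches the lower bound, it is optimal.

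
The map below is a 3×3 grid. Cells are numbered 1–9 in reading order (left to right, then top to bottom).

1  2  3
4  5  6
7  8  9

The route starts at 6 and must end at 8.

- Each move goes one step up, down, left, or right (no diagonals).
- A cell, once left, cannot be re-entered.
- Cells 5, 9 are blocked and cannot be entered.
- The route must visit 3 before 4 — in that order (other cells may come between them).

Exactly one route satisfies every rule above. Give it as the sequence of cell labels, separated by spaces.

The waypoints must appear in the order 3, 4, with no cell reused.
Route from 6: up to 3, 2× left (reaching 1), 2× down (reaching 7), right to 8 — 6 moves in all.
Check: order respected (3 at step 1, 4 at step 4).

6 3 2 1 4 7 8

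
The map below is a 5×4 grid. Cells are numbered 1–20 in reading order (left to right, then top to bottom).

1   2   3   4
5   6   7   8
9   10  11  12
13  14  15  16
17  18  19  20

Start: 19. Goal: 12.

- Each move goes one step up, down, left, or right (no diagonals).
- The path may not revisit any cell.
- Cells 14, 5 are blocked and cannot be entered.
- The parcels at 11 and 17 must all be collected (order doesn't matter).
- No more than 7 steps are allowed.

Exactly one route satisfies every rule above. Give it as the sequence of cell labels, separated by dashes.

Any route must reach 11 and 17 and still end at 12 within 7 moves, so the order of the required stops is forced.
Route from 19: 2× left (reaching 17), 2× up (reaching 9), 3× right (reaching 12) — 7 moves in all.
Check: all required cells visited; 7 ≤ 7 moves.

19 - 18 - 17 - 13 - 9 - 10 - 11 - 12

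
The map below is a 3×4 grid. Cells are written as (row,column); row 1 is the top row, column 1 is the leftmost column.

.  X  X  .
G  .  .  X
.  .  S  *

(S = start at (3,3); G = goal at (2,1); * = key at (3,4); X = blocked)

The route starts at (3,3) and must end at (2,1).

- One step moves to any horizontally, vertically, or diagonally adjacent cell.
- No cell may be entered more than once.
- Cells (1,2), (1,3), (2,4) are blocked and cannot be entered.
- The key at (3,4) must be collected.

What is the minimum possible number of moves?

Any route passes through (3,4) somewhere between (3,3) and (2,1). Summing Chebyshev distances along the two legs ((3,3) → (3,4) → (2,1)) gives a lower bound of 1 + 3 = 4 moves.
A route of 4 moves achieves this: (3,3) → (3,4) → (2,3) → (2,2) → (2,1).
Since 4 matches the lower bound, it is optimal.

4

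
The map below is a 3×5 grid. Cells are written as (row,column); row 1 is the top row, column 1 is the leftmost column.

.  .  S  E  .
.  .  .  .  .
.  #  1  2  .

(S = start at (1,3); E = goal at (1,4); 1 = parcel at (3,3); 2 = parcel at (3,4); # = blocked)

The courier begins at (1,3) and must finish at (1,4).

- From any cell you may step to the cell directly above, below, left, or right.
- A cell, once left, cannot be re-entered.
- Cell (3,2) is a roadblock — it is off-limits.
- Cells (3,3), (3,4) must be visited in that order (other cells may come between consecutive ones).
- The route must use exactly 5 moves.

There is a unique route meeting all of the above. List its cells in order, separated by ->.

The waypoints must appear in the order (3,3), (3,4), with no cell reused.
Route from (1,3): 2× down (reaching (3,3)), right to (3,4), 2× up (reaching (1,4)) — 5 moves in all.
Check: order respected (1 at step 2, 2 at step 3); 5 moves as required.

(1,3) -> (2,3) -> (3,3) -> (3,4) -> (2,4) -> (1,4)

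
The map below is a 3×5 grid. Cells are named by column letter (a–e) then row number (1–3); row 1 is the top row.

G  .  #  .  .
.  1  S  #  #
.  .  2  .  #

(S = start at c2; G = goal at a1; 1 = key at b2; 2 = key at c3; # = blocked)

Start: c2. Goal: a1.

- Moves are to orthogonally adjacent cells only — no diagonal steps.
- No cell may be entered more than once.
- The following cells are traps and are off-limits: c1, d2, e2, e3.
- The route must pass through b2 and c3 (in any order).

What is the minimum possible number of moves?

Any route passes through b2 and c3 in some order between c2 and a1. Summing Manhattan distances along each leg and taking the cheapest ordering (c2 → c3 → b2 → a1) gives a lower bound of 1 + 2 + 2 = 5 moves.
A route of 5 moves achieves this: c2 → c3 → b3 → b2 → b1 → a1.
Since 5 matches the lower bound, it is optimal.

5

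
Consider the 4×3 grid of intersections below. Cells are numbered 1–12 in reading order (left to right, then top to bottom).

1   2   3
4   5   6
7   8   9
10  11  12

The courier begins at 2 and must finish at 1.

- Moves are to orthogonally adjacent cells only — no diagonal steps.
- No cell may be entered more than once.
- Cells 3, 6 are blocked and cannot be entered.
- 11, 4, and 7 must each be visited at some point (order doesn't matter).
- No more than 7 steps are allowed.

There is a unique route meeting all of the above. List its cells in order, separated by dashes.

2 - 5 - 8 - 11 - 10 - 7 - 4 - 1

Any route must reach 11, 4, and 7 and still end at 1 within 7 moves, so the order of the required stops is forced.
Route from 2: 3× down (reaching 11), left to 10, 3× up (reaching 1) — 7 moves in all.
Check: all required cells visited; 7 ≤ 7 moves.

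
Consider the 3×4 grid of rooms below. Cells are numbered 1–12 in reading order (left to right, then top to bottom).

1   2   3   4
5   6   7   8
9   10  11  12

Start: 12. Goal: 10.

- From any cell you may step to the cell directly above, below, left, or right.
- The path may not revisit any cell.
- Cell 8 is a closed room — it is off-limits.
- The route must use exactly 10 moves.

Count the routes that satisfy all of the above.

0

Need simple routes of exactly 10 moves from 12 to 10 (Manhattan distance 2, so 4 moves are spent on a detour and 4 undoing it).
No route satisfies every constraint, so the count is 0.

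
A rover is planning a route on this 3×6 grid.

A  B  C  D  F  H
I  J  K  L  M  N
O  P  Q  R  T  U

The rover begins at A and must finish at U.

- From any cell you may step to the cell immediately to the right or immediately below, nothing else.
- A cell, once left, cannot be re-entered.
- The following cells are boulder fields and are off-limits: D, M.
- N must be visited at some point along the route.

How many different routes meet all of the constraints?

0

A right/down-only route from A to U makes exactly 2 down-moves and 5 right-moves in some order.
With no other constraints that would be C(7,2) = 21 routes.
Split at N and multiply the segment counts (each segment already excludes blocked cells): A→N: 0; N→U: 1; product = 0.
No route satisfies every constraint, so the count is 0.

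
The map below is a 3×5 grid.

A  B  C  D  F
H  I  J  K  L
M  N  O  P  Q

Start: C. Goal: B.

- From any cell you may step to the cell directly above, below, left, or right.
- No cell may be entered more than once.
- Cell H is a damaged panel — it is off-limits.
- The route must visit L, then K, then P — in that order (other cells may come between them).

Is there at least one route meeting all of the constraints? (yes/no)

yes

One route that works: C → D → F → L → K → P → O → J → I → B.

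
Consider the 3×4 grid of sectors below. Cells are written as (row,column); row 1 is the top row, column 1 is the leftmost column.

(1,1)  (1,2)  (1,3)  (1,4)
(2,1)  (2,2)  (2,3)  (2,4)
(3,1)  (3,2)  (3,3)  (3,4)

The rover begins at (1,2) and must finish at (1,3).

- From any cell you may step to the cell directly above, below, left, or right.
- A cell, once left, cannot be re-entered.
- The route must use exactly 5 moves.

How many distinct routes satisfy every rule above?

Need simple routes of exactly 5 moves from (1,2) to (1,3) (Manhattan distance 1, so 2 moves are spent on a detour and 2 undoing it).
Enumerating: (1,2) (2,2) (3,2) (3,3) (2,3) (1,3) | (1,2) (2,2) (2,3) (2,4) (1,4) (1,3) | (1,2) (1,1) (2,1) (2,2) (2,3) (1,3).
That gives 3 routes.

3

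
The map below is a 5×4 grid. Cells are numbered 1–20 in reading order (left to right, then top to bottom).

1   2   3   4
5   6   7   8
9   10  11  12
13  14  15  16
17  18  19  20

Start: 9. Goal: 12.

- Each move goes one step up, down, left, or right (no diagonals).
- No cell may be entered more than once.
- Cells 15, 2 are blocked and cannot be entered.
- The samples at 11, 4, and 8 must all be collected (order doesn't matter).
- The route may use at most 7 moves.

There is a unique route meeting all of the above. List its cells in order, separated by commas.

9, 10, 11, 7, 3, 4, 8, 12

The budget equals the shortest possible length, so every move has to be on a shortest route through the required cells.
Route from 9: 2× right (reaching 11), 2× up (reaching 3), right to 4, 2× down (reaching 12) — 7 moves in all.
Check: all required cells visited; 7 ≤ 7 moves.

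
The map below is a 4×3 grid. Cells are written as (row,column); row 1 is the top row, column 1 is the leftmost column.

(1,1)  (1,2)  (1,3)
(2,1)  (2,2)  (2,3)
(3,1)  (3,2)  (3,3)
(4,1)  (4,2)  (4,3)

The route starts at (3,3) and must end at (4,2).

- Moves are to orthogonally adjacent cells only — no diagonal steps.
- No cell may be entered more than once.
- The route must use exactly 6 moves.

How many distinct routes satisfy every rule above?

5

Need simple routes of exactly 6 moves from (3,3) to (4,2) (Manhattan distance 2, so 2 moves are spent on a detour and 2 undoing it).
Enumerating: (3,3) (2,3) (1,3) (1,2) (2,2) (3,2) (4,2) | (3,3) (2,3) (2,2) (3,2) (3,1) (4,1) (4,2) | (3,3) (2,3) (2,2) (2,1) (3,1) (4,1) (4,2) | (3,3) (2,3) (2,2) (2,1) (3,1) (3,2) (4,2) | (3,3) (3,2) (2,2) (2,1) (3,1) (4,1) (4,2).
That gives 5 routes.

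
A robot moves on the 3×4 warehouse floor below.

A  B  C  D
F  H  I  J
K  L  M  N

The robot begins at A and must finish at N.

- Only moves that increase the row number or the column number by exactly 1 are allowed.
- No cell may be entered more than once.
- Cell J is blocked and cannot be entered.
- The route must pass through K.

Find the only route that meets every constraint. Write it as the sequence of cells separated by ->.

Moves only go right or down, so the column and row indices never decrease.
Route from A: down 2 to K, right 3 to N — 5 moves in all.
Check: all required cells visited.

A -> F -> K -> L -> M -> N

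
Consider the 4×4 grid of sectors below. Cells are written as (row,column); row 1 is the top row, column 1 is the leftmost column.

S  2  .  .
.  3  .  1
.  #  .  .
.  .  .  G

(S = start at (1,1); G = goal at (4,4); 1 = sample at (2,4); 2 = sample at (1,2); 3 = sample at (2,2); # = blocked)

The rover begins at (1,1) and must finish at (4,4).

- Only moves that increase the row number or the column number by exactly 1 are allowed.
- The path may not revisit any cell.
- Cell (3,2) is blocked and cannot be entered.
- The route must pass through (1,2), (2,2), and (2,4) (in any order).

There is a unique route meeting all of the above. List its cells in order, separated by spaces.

(1,1) (1,2) (2,2) (2,3) (2,4) (3,4) (4,4)

Moves only go right or down, so the column and row indices never decrease.
Route from (1,1): right to (1,2), down to (2,2), 2× right (reaching (2,4)), 2× down (reaching (4,4)) — 6 moves in all.
Check: all required cells visited.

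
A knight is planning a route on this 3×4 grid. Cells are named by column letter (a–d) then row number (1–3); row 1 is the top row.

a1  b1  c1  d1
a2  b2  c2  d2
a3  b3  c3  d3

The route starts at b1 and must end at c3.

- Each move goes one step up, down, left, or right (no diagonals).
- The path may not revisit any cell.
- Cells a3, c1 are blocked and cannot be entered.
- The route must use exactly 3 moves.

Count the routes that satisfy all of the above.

Need simple routes of exactly 3 moves from b1 to c3 (Manhattan distance 3, so 0 moves are spent on a detour and 0 undoing it).
Enumerating: b1 b2 b3 c3 | b1 b2 c2 c3.
That gives 2 routes.

2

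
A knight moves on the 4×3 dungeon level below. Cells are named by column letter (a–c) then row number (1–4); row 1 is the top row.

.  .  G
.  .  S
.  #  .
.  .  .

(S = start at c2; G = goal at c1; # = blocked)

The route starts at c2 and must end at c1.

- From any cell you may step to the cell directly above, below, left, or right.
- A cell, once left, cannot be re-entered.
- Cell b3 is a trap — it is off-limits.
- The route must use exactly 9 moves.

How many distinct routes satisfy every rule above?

Need simple routes of exactly 9 moves from c2 to c1 (Manhattan distance 1, so 4 moves are spent on a detour and 4 undoing it).
Enumerating: c2 c3 c4 b4 a4 a3 a2 a1 b1 c1 | c2 c3 c4 b4 a4 a3 a2 b2 b1 c1.
That gives 2 routes.

2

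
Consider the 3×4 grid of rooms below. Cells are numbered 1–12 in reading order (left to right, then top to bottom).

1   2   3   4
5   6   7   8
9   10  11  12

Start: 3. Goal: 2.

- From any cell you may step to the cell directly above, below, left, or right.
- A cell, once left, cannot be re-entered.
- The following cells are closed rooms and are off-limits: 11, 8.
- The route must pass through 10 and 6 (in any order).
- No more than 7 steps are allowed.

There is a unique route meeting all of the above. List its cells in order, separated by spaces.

The 7-move cap with required stops at 10, 6 leaves no slack for detours.
Route from 3: down to 7, left to 6, down to 10, left to 9, 2× up (reaching 1), right to 2 — 7 moves in all.
Check: all required cells visited; 7 ≤ 7 moves.

3 7 6 10 9 5 1 2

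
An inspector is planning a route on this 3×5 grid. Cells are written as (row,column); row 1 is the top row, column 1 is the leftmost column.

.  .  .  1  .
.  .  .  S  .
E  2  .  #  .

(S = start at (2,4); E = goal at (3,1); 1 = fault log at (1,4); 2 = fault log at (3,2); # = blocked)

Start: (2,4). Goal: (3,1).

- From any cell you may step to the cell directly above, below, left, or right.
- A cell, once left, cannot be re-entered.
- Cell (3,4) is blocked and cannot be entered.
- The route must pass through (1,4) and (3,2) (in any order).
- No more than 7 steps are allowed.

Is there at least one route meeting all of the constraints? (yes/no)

One route that works: (2,4) → (1,4) → (1,3) → (2,3) → (3,3) → (3,2) → (3,1).

yes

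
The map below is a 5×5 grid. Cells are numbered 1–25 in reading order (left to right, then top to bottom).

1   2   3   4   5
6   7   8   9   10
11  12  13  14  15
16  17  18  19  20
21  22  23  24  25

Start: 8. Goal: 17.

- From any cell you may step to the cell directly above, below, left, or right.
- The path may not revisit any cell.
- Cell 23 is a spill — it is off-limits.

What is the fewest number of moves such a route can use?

The Manhattan distance from 8 to 17 is |2−4| + |3−2| = 3, so at least 3 moves are needed.
A route of 3 moves achieves this: 8 → 13 → 18 → 17.
Since 3 matches the lower bound, it is optimal.

3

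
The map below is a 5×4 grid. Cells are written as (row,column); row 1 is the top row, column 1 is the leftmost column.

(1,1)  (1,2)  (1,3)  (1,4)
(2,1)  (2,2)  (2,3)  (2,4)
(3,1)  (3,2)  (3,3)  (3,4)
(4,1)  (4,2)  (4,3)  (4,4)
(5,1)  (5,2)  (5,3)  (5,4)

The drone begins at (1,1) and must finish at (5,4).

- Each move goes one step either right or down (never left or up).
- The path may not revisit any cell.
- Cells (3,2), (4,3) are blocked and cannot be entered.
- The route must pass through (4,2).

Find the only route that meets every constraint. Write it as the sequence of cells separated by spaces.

Moves only go right or down, so the column and row indices never decrease.
Route from (1,1): down 3 to (4,1), right 1 to (4,2), down 1 to (5,2), right 2 to (5,4) — 7 moves in all.
Check: all required cells visited.

(1,1) (2,1) (3,1) (4,1) (4,2) (5,2) (5,3) (5,4)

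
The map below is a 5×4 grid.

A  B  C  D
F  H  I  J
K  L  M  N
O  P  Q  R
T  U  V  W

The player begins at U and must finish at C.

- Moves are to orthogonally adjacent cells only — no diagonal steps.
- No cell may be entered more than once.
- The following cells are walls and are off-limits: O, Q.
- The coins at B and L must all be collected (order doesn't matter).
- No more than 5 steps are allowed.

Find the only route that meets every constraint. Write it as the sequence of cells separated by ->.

The budget equals the shortest possible length, so every move has to be on a shortest route through the required cells.
Route from U: up 4 to B, right 1 to C — 5 moves in all.
Check: all required cells visited; 5 ≤ 5 moves.

U -> P -> L -> H -> B -> C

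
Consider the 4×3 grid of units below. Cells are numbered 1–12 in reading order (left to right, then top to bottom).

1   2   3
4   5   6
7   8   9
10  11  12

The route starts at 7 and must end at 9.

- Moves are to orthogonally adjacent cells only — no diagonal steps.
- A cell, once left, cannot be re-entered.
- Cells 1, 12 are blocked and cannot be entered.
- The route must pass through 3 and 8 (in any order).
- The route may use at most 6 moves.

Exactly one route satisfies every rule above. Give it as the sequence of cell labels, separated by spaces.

The budget equals the shortest possible length, so every move has to be on a shortest route through the required cells.
Route from 7: right to 8, 2× up (reaching 2), right to 3, 2× down (reaching 9) — 6 moves in all.
Check: all required cells visited; 6 ≤ 6 moves.

7 8 5 2 3 6 9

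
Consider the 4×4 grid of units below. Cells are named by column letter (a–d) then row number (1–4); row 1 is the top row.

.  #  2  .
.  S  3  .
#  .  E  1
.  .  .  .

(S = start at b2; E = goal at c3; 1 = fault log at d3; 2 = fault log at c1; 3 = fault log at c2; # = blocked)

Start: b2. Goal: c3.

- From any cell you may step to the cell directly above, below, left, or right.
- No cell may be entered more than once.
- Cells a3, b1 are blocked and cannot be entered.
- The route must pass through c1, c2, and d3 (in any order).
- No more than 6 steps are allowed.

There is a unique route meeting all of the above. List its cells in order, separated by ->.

The 6-move cap with required stops at c1, c2, d3 leaves no slack for detours.
Route from b2: right 1 to c2, up 1 to c1, right 1 to d1, down 2 to d3, left 1 to c3 — 6 moves in all.
Check: all required cells visited; 6 ≤ 6 moves.

b2 -> c2 -> c1 -> d1 -> d2 -> d3 -> c3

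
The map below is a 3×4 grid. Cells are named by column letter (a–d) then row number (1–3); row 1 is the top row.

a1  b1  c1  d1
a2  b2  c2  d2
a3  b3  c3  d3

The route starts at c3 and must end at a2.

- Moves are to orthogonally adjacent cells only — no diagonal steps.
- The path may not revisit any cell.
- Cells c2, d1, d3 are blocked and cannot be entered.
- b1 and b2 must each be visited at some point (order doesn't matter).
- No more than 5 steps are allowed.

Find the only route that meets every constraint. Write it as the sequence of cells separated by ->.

c3 -> b3 -> b2 -> b1 -> a1 -> a2

The 5-move cap with required stops at b1, b2 leaves no slack for detours.
Route from c3: left to b3, 2× up (reaching b1), left to a1, down to a2 — 5 moves in all.
Check: all required cells visited; 5 ≤ 5 moves.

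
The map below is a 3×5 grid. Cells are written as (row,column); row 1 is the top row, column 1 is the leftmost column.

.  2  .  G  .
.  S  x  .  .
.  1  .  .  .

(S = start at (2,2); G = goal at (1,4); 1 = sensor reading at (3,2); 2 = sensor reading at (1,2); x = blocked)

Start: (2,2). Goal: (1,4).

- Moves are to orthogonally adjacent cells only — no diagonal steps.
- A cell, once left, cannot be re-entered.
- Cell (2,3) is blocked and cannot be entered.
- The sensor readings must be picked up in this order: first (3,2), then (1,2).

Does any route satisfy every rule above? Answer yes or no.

yes

One route that works: (2,2) → (3,2) → (3,1) → (2,1) → (1,1) → (1,2) → (1,3) → (1,4).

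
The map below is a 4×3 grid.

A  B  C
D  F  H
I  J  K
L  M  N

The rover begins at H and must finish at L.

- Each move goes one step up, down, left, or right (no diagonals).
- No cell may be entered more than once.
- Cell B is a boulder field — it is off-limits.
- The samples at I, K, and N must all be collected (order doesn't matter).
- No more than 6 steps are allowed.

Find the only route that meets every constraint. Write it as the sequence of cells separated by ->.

H -> K -> N -> M -> J -> I -> L

The budget equals the shortest possible length, so every move has to be on a shortest route through the required cells.
Route from H: down 2 to N, left 1 to M, up 1 to J, left 1 to I, down 1 to L — 6 moves in all.
Check: all required cells visited; 6 ≤ 6 moves.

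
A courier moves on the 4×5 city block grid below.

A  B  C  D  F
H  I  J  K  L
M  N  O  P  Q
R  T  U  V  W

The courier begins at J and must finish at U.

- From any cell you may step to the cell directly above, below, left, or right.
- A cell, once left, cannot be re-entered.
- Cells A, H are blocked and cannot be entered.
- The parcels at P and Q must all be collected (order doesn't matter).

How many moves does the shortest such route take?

6

Any route passes through P and Q in some order between J and U. Summing Manhattan distances along each leg and taking the cheapest ordering (J → P → Q → U) gives a lower bound of 2 + 1 + 3 = 6 moves.
A route of 6 moves achieves this: J → O → P → Q → W → V → U.
Since 6 matches the lower bound, it is optimal.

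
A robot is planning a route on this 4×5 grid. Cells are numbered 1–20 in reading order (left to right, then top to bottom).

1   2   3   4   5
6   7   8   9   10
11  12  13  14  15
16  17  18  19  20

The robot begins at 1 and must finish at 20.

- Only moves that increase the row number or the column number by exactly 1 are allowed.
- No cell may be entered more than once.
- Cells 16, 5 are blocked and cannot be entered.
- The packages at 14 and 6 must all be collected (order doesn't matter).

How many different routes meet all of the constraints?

8

A right/down-only route from 1 to 20 makes exactly 3 down-moves and 4 right-moves in some order.
With no other constraints that would be C(7,3) = 35 routes.
A monotone route can only reach the required cells in the order 6, 14, so split there and multiply the segment counts (each segment already excludes blocked cells): 1→6: 1; 6→14: 4; 14→20: 2; product = 8.
That gives 8 routes.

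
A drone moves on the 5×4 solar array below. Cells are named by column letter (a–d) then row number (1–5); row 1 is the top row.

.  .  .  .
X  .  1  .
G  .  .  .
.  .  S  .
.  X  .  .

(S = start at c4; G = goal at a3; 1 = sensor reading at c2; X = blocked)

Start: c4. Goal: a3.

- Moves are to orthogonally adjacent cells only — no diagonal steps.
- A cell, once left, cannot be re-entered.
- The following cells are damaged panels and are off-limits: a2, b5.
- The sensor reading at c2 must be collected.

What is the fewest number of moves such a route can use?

Any route passes through c2 somewhere between c4 and a3. Summing Manhattan distances along the two legs (c4 → c2 → a3) gives a lower bound of 2 + 3 = 5 moves.
A route of 5 moves achieves this: c4 → c3 → c2 → b2 → b3 → a3.
Since 5 matches the lower bound, it is optimal.

5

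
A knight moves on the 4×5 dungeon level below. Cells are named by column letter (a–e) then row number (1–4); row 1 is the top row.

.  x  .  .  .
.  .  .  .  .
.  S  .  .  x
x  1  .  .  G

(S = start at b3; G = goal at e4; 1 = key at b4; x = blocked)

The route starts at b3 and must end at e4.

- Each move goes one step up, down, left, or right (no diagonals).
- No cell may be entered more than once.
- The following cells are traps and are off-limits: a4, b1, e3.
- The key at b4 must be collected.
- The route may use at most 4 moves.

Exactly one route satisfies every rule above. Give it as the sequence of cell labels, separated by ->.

b3 -> b4 -> c4 -> d4 -> e4

The budget equals the shortest possible length, so every move has to be on a shortest route through the required cells.
Route from b3: down to b4, 3× right (reaching e4) — 4 moves in all.
Check: all required cells visited; 4 ≤ 4 moves.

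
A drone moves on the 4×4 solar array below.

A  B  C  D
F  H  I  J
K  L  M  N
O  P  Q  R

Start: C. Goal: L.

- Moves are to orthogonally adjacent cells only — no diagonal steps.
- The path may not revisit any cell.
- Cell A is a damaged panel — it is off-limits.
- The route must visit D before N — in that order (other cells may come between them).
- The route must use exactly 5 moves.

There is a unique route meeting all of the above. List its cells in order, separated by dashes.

C - D - J - N - M - L

The waypoints must appear in the order D, N, with no cell reused.
Route from C: right to D, 2× down (reaching N), 2× left (reaching L) — 5 moves in all.
Check: order respected (D at step 1, N at step 3); 5 moves as required.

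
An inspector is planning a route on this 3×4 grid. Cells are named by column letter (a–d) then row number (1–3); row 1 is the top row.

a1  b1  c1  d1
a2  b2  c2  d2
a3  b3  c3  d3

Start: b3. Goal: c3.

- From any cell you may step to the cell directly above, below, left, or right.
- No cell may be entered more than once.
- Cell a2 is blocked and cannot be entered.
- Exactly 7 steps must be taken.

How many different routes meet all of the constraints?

4

Need simple routes of exactly 7 moves from b3 to c3 (Manhattan distance 1, so 3 moves are spent on a detour and 3 undoing it).
Enumerating: b3 b2 b1 c1 c2 d2 d3 c3 | b3 b2 b1 c1 d1 d2 d3 c3 | b3 b2 b1 c1 d1 d2 c2 c3 | b3 b2 c2 c1 d1 d2 d3 c3.
That gives 4 routes.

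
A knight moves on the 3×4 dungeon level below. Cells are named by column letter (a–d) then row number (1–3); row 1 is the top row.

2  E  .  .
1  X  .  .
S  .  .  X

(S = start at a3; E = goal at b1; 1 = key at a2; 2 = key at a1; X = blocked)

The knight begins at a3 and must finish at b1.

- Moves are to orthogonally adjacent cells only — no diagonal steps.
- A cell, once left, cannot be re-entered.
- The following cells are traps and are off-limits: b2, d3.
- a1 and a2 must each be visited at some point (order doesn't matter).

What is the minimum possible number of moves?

Any route passes through a1 and a2 in some order between a3 and b1. Summing Manhattan distances along each leg and taking the cheapest ordering (a3 → a2 → a1 → b1) gives a lower bound of 1 + 1 + 1 = 3 moves.
A route of 3 moves achieves this: a3 → a2 → a1 → b1.
Since 3 matches the lower bound, it is optimal.

3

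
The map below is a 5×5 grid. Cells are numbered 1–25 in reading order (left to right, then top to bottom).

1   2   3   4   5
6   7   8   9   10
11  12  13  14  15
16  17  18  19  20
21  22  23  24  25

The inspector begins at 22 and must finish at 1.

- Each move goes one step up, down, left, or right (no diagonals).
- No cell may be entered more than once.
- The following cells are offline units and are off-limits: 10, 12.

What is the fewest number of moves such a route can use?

The Manhattan distance from 22 to 1 is |5−1| + |2−1| = 5, so at least 5 moves are needed.
A route of 5 moves achieves this: 22 → 17 → 16 → 11 → 6 → 1.
Since 5 matches the lower bound, it is optimal.

5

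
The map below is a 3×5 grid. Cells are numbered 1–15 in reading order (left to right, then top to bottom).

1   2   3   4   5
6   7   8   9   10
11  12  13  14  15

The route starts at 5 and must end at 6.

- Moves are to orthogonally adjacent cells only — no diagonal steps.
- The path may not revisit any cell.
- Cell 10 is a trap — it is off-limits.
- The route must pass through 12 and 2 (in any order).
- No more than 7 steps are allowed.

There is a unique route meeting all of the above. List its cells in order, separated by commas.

The 7-move cap with required stops at 12, 2 leaves no slack for detours.
Route from 5: 3× left (reaching 2), 2× down (reaching 12), left to 11, up to 6 — 7 moves in all.
Check: all required cells visited; 7 ≤ 7 moves.

5, 4, 3, 2, 7, 12, 11, 6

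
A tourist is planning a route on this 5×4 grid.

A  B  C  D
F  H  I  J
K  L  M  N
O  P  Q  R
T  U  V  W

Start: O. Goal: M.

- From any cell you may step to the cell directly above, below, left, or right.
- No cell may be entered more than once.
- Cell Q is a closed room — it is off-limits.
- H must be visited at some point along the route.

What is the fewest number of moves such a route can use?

Any route passes through H somewhere between O and M. Summing Manhattan distances along the two legs (O → H → M) gives a lower bound of 3 + 2 = 5 moves.
A route of 5 moves achieves this: O → K → F → H → L → M.
Since 5 matches the lower bound, it is optimal.

5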